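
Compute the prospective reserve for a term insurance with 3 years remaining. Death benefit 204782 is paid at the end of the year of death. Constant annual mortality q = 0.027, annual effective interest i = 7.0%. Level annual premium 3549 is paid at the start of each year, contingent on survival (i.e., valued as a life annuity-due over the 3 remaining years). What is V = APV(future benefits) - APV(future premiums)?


v = 1/(1+i) = 0.934579
APV(future benefits) per unit = sum_{k=0}^{2} k_p_x * q * v^(k+1) = 0.069046
APV(future benefits) = 204782 * 0.069046 = 14139.3168
Life annuity-due factor ä_{x:3} = sum_{k=0}^{2} k_p_x * v^k = 2.736256
APV(future premiums) = 3549 * 2.736256 = 9710.971
V = 14139.3168 - 9710.971
= 4428.3458


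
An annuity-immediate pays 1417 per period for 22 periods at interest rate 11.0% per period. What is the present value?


PV = PMT * (1 - (1+i)^(-n)) / i
= 1417 * (1 - (1+0.11)^(-22)) / 0.11
= 1417 * (1 - 0.100669) / 0.11
= 1417 * 8.175739
= 11585.0223


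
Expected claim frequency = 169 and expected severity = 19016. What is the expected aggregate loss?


E[S] = E[N] * E[X]
= 169 * 19016
= 3.2137e+06


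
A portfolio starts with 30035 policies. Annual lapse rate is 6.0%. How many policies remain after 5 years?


remaining = initial * (1 - lapse)^years
= 30035 * (1 - 0.06)^5
= 30035 * 0.733904
= 22042.8073


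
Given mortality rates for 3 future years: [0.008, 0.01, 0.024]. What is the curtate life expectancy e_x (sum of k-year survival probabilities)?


e_x = sum_{k=1}^{n} k_p_x
k_p_x values:
  1_p_x = 0.992
  2_p_x = 0.98208
  3_p_x = 0.95851
e_x = 2.9326


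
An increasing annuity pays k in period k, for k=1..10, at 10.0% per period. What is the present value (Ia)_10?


(Ia)_n = sum_{k=1}^{n} k * v^k, v = 1/(1+i)
v = 0.909091
Sum computed term by term:
(Ia)_10 = 29.0359


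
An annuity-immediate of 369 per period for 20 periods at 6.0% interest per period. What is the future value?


FV = PMT * ((1+i)^n - 1) / i
= 369 * ((1.06)^20 - 1) / 0.06
= 369 * (3.207135 - 1) / 0.06
= 13573.8832


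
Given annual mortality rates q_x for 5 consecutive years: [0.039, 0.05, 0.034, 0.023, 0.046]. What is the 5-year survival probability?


p_k = 1 - q_k for each year
Survival = product of (1 - q_k)
= 0.961 * 0.95 * 0.966 * 0.977 * 0.954
= 0.822


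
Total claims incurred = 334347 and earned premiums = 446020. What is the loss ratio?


Loss ratio = claims / premiums
= 334347 / 446020
= 0.7496


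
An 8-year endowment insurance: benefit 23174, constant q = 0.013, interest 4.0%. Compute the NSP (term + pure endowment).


Term component = 1943.6083
Pure endowment = 8_p_x * v^8 * benefit = 0.900611 * 0.73069 * 23174 = 15250.0585
NSP = 17193.6668


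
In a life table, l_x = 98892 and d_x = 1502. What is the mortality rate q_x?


q_x = d_x / l_x
= 1502 / 98892
= 0.0152


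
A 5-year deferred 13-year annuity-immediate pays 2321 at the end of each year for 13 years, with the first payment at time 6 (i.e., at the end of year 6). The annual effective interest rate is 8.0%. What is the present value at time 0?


PV at time 5 of the 13-year annuity-immediate:
a_n = 2321 * (1-(1+0.08)^(-13))/0.08 = 18344.664
Discount back 5 years to time 0:
PV = 18344.664 * (1+0.08)^(-5)
= 18344.664 * 0.680583
= 12485.07


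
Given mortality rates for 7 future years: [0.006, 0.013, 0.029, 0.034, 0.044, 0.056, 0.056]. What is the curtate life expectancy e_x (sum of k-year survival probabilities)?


e_x = sum_{k=1}^{n} k_p_x
k_p_x values:
  1_p_x = 0.994
  2_p_x = 0.981078
  3_p_x = 0.952627
  4_p_x = 0.920237
  5_p_x = 0.879747
  6_p_x = 0.830481
  7_p_x = 0.783974
e_x = 6.3421


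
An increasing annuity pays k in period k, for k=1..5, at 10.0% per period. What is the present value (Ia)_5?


(Ia)_n = sum_{k=1}^{n} k * v^k, v = 1/(1+i)
v = 0.909091
Sum computed term by term:
(Ia)_5 = 10.6526


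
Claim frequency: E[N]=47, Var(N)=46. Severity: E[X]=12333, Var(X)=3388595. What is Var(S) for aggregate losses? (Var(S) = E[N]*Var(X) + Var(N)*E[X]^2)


Var(S) = E[N]*Var(X) + Var(N)*E[X]^2
= 47*3388595 + 46*12333^2
= 159263965 + 6996732894
= 7.1560e+09


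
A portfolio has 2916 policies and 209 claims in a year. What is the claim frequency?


frequency = claims / policies
= 209 / 2916
= 0.0717


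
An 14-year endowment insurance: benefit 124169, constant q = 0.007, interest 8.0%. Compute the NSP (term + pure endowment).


Term component = 6907.7842
Pure endowment = 14_p_x * v^14 * benefit = 0.906337 * 0.340461 * 124169 = 38315.1108
NSP = 45222.895


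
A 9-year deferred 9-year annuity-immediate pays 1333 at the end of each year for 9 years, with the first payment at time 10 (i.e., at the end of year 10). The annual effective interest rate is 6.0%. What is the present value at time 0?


PV at time 9 of the 9-year annuity-immediate:
a_n = 1333 * (1-(1+0.06)^(-9))/0.06 = 9066.6558
Discount back 9 years to time 0:
PV = 9066.6558 * (1+0.06)^(-9)
= 9066.6558 * 0.591898
= 5366.5396


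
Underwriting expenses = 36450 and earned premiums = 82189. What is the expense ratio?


Expense ratio = expenses / premiums
= 36450 / 82189
= 0.4435


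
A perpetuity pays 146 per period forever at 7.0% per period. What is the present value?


PV = PMT / i
= 146 / 0.07
= 2085.7143


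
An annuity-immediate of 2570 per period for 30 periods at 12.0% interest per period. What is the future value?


FV = PMT * ((1+i)^n - 1) / i
= 2570 * ((1.12)^30 - 1) / 0.12
= 2570 * (29.959922 - 1) / 0.12
= 620224.9988


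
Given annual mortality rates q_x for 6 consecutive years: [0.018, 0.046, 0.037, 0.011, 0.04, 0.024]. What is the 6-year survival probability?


p_k = 1 - q_k for each year
Survival = product of (1 - q_k)
= 0.982 * 0.954 * 0.963 * 0.989 * 0.96 * 0.976
= 0.836


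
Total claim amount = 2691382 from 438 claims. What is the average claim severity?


severity = total / number
= 2691382 / 438
= 6144.7078


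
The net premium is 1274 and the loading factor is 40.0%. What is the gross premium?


Gross = net * (1 + loading)
= 1274 * (1 + 0.4)
= 1274 * 1.4
= 1783.6


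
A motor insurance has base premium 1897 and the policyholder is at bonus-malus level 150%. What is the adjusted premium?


adjusted = base * BM_level / 100
= 1897 * 150 / 100
= 1897 * 1.5
= 2845.5


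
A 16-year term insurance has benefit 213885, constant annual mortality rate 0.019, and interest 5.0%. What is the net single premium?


NSP = benefit * sum_{k=0}^{n-1} k_p_x * q * v^(k+1)
With constant q=0.019, v=0.952381
Sum = 0.182556
NSP = 213885 * 0.182556
= 39045.8851


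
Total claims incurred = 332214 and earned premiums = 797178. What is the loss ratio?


Loss ratio = claims / premiums
= 332214 / 797178
= 0.4167


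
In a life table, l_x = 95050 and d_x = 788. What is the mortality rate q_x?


q_x = d_x / l_x
= 788 / 95050
= 0.0083


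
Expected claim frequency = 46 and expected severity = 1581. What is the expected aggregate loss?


E[S] = E[N] * E[X]
= 46 * 1581
= 72726


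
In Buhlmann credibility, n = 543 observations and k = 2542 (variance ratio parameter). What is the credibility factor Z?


Z = n / (n + k)
= 543 / (543 + 2542)
= 543 / 3085
= 0.176


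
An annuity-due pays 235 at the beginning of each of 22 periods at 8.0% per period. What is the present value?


PV_due = PMT * (1-(1+i)^(-n))/i * (1+i)
PV_immediate = 2397.1748
PV_due = 2397.1748 * 1.08
= 2588.9487


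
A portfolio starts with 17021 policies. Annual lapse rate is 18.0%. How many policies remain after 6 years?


remaining = initial * (1 - lapse)^years
= 17021 * (1 - 0.18)^6
= 17021 * 0.304007
= 5174.4976


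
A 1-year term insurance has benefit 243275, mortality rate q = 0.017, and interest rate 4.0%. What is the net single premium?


NSP = benefit * q * v
v = 1/(1+i) = 0.961538
NSP = 243275 * 0.017 * 0.961538
= 3976.6106


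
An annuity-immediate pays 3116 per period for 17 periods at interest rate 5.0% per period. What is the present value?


PV = PMT * (1 - (1+i)^(-n)) / i
= 3116 * (1 - (1+0.05)^(-17)) / 0.05
= 3116 * (1 - 0.436297) / 0.05
= 3116 * 11.274066
= 35129.9904


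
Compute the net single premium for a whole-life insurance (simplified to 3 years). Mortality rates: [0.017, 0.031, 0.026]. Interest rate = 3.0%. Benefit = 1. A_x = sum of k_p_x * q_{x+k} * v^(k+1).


v = 0.970874
Year 0: k_p_x=1.0, q=0.017, term=0.016505
Year 1: k_p_x=0.983, q=0.031, term=0.028724
Year 2: k_p_x=0.952527, q=0.026, term=0.022664
A_x = 0.0679


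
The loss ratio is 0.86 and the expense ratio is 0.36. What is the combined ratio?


Combined ratio = loss ratio + expense ratio
= 0.86 + 0.36
= 1.22


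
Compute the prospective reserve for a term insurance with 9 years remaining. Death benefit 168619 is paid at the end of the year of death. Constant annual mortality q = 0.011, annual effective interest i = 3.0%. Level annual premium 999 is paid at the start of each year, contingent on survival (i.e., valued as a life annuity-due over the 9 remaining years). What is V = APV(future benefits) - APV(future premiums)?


v = 1/(1+i) = 0.970874
APV(future benefits) per unit = sum_{k=0}^{8} k_p_x * q * v^(k+1) = 0.082152
APV(future benefits) = 168619 * 0.082152 = 13852.4511
Life annuity-due factor ä_{x:9} = sum_{k=0}^{8} k_p_x * v^k = 7.69245
APV(future premiums) = 999 * 7.69245 = 7684.7571
V = 13852.4511 - 7684.7571
= 6167.694


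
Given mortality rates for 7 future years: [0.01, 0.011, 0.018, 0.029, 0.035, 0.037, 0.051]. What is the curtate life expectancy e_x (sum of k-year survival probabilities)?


e_x = sum_{k=1}^{n} k_p_x
k_p_x values:
  1_p_x = 0.99
  2_p_x = 0.97911
  3_p_x = 0.961486
  4_p_x = 0.933603
  5_p_x = 0.900927
  6_p_x = 0.867593
  7_p_x = 0.823345
e_x = 6.4561


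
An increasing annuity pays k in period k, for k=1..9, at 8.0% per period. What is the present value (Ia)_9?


(Ia)_n = sum_{k=1}^{n} k * v^k, v = 1/(1+i)
v = 0.925926
Sum computed term by term:
(Ia)_9 = 28.055


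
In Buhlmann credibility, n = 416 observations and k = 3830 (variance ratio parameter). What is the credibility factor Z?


Z = n / (n + k)
= 416 / (416 + 3830)
= 416 / 4246
= 0.098


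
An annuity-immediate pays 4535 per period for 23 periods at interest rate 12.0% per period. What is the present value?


PV = PMT * (1 - (1+i)^(-n)) / i
= 4535 * (1 - (1+0.12)^(-23)) / 0.12
= 4535 * (1 - 0.073788) / 0.12
= 4535 * 7.718434
= 35003.0968


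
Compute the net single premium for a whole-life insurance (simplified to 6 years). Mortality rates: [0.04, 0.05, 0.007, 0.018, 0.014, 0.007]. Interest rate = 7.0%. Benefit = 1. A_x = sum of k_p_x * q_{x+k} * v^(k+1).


v = 0.934579
Year 0: k_p_x=1.0, q=0.04, term=0.037383
Year 1: k_p_x=0.96, q=0.05, term=0.041925
Year 2: k_p_x=0.912, q=0.007, term=0.005211
Year 3: k_p_x=0.905616, q=0.018, term=0.012436
Year 4: k_p_x=0.889315, q=0.014, term=0.008877
Year 5: k_p_x=0.876865, q=0.007, term=0.00409
A_x = 0.1099


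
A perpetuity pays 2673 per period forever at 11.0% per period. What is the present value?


PV = PMT / i
= 2673 / 0.11
= 24300.0


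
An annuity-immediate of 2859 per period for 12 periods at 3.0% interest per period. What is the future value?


FV = PMT * ((1+i)^n - 1) / i
= 2859 * ((1.03)^12 - 1) / 0.03
= 2859 * (1.425761 - 1) / 0.03
= 40575.0125


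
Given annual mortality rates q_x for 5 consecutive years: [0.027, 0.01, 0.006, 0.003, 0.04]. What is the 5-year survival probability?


p_k = 1 - q_k for each year
Survival = product of (1 - q_k)
= 0.973 * 0.99 * 0.994 * 0.997 * 0.96
= 0.9164


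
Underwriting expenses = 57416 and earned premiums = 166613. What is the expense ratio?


Expense ratio = expenses / premiums
= 57416 / 166613
= 0.3446


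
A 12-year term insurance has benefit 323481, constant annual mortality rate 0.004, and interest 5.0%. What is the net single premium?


NSP = benefit * sum_{k=0}^{n-1} k_p_x * q * v^(k+1)
With constant q=0.004, v=0.952381
Sum = 0.034764
NSP = 323481 * 0.034764
= 11245.4103


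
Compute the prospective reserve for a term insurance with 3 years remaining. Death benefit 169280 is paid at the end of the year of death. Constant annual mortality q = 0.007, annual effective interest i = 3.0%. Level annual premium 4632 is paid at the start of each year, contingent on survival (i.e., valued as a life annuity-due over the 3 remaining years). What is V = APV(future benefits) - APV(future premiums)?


v = 1/(1+i) = 0.970874
APV(future benefits) per unit = sum_{k=0}^{2} k_p_x * q * v^(k+1) = 0.019665
APV(future benefits) = 169280 * 0.019665 = 3328.8442
Life annuity-due factor ä_{x:3} = sum_{k=0}^{2} k_p_x * v^k = 2.893523
APV(future premiums) = 4632 * 2.893523 = 13402.8005
V = 3328.8442 - 13402.8005
= -10073.9563


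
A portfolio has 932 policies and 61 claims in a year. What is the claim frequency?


frequency = claims / policies
= 61 / 932
= 0.0655


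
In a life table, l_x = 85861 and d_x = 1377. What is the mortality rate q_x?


q_x = d_x / l_x
= 1377 / 85861
= 0.016


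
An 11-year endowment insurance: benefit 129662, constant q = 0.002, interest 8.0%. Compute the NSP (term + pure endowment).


Term component = 1835.6938
Pure endowment = 11_p_x * v^11 * benefit = 0.978219 * 0.428883 * 129662 = 54398.5545
NSP = 56234.2483


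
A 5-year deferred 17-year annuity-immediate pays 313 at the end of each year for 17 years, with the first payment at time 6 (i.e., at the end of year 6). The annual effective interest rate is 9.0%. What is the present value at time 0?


PV at time 5 of the 17-year annuity-immediate:
a_n = 313 * (1-(1+0.09)^(-17))/0.09 = 2674.1566
Discount back 5 years to time 0:
PV = 2674.1566 * (1+0.09)^(-5)
= 2674.1566 * 0.649931
= 1738.0183


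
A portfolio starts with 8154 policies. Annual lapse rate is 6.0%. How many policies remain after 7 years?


remaining = initial * (1 - lapse)^years
= 8154 * (1 - 0.06)^7
= 8154 * 0.648478
= 5287.6863


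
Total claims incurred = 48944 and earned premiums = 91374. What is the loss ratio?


Loss ratio = claims / premiums
= 48944 / 91374
= 0.5356


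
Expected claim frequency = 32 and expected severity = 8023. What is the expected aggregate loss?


E[S] = E[N] * E[X]
= 32 * 8023
= 256736


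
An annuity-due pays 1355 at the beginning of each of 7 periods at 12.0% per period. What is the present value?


PV_due = PMT * (1-(1+i)^(-n))/i * (1+i)
PV_immediate = 6183.8901
PV_due = 6183.8901 * 1.12
= 6925.9569


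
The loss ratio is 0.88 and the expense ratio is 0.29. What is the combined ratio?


Combined ratio = loss ratio + expense ratio
= 0.88 + 0.29
= 1.17


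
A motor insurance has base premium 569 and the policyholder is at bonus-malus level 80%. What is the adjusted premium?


adjusted = base * BM_level / 100
= 569 * 80 / 100
= 569 * 0.8
= 455.2


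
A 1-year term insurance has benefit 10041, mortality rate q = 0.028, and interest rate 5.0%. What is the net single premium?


NSP = benefit * q * v
v = 1/(1+i) = 0.952381
NSP = 10041 * 0.028 * 0.952381
= 267.76


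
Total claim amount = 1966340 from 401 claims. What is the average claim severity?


severity = total / number
= 1966340 / 401
= 4903.591


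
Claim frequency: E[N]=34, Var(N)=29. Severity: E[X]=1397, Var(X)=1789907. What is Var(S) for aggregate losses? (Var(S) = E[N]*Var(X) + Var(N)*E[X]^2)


Var(S) = E[N]*Var(X) + Var(N)*E[X]^2
= 34*1789907 + 29*1397^2
= 60856838 + 56596661
= 1.1745e+08


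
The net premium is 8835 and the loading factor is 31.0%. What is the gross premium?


Gross = net * (1 + loading)
= 8835 * (1 + 0.31)
= 8835 * 1.31
= 11573.85


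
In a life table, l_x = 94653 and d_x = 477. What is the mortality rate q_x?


q_x = d_x / l_x
= 477 / 94653
= 0.005


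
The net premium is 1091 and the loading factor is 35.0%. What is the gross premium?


Gross = net * (1 + loading)
= 1091 * (1 + 0.35)
= 1091 * 1.35
= 1472.85


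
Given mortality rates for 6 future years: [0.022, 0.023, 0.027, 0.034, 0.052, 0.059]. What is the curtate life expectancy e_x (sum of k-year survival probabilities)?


e_x = sum_{k=1}^{n} k_p_x
k_p_x values:
  1_p_x = 0.978
  2_p_x = 0.955506
  3_p_x = 0.929707
  4_p_x = 0.898097
  5_p_x = 0.851396
  6_p_x = 0.801164
e_x = 5.4139


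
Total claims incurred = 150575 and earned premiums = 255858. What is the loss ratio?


Loss ratio = claims / premiums
= 150575 / 255858
= 0.5885


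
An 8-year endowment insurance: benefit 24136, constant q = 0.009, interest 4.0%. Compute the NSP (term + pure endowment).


Term component = 1419.8992
Pure endowment = 8_p_x * v^8 * benefit = 0.930228 * 0.73069 * 24136 = 16405.4376
NSP = 17825.3368


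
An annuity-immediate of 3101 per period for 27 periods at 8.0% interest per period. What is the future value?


FV = PMT * ((1+i)^n - 1) / i
= 3101 * ((1.08)^27 - 1) / 0.08
= 3101 * (7.988061 - 1) / 0.08
= 270874.7327


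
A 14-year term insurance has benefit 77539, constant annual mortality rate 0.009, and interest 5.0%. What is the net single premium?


NSP = benefit * sum_{k=0}^{n-1} k_p_x * q * v^(k+1)
With constant q=0.009, v=0.952381
Sum = 0.084658
NSP = 77539 * 0.084658
= 6564.2765


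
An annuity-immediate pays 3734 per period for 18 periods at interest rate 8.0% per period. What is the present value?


PV = PMT * (1 - (1+i)^(-n)) / i
= 3734 * (1 - (1+0.08)^(-18)) / 0.08
= 3734 * (1 - 0.250249) / 0.08
= 3734 * 9.371887
= 34994.6266


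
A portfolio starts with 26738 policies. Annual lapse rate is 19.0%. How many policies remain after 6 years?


remaining = initial * (1 - lapse)^years
= 26738 * (1 - 0.19)^6
= 26738 * 0.28243
= 7551.6009


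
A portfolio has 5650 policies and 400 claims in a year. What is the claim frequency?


frequency = claims / policies
= 400 / 5650
= 0.0708


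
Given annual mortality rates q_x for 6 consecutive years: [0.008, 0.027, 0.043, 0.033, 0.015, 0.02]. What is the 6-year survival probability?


p_k = 1 - q_k for each year
Survival = product of (1 - q_k)
= 0.992 * 0.973 * 0.957 * 0.967 * 0.985 * 0.98
= 0.8622


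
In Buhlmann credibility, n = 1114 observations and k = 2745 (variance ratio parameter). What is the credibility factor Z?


Z = n / (n + k)
= 1114 / (1114 + 2745)
= 1114 / 3859
= 0.2887


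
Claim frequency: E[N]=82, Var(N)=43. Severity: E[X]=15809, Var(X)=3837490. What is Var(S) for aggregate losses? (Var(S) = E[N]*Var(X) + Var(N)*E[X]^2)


Var(S) = E[N]*Var(X) + Var(N)*E[X]^2
= 82*3837490 + 43*15809^2
= 314674180 + 10746752683
= 1.1061e+10


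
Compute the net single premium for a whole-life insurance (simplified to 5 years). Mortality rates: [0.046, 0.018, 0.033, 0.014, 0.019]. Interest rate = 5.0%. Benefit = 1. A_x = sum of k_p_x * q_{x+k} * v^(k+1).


v = 0.952381
Year 0: k_p_x=1.0, q=0.046, term=0.04381
Year 1: k_p_x=0.954, q=0.018, term=0.015576
Year 2: k_p_x=0.936828, q=0.033, term=0.026706
Year 3: k_p_x=0.905913, q=0.014, term=0.010434
Year 4: k_p_x=0.89323, q=0.019, term=0.013298
A_x = 0.1098


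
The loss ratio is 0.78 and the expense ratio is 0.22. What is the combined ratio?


Combined ratio = loss ratio + expense ratio
= 0.78 + 0.22
= 1.0


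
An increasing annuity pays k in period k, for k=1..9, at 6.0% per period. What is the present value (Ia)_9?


(Ia)_n = sum_{k=1}^{n} k * v^k, v = 1/(1+i)
v = 0.943396
Sum computed term by term:
(Ia)_9 = 31.3785


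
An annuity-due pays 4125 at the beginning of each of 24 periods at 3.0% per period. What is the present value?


PV_due = PMT * (1-(1+i)^(-n))/i * (1+i)
PV_immediate = 69859.1113
PV_due = 69859.1113 * 1.03
= 71954.8846


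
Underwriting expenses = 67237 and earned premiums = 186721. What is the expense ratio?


Expense ratio = expenses / premiums
= 67237 / 186721
= 0.3601


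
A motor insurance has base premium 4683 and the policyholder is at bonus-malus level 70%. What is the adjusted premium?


adjusted = base * BM_level / 100
= 4683 * 70 / 100
= 4683 * 0.7
= 3278.1


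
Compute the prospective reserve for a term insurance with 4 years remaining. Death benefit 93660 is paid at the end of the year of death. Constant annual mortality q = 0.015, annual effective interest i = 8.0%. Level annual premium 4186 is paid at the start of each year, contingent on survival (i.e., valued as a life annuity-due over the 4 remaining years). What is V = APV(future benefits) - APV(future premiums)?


v = 1/(1+i) = 0.925926
APV(future benefits) per unit = sum_{k=0}^{3} k_p_x * q * v^(k+1) = 0.048646
APV(future benefits) = 93660 * 0.048646 = 4556.1577
Life annuity-due factor ä_{x:4} = sum_{k=0}^{3} k_p_x * v^k = 3.502492
APV(future premiums) = 4186 * 3.502492 = 14661.4296
V = 4556.1577 - 14661.4296
= -10105.2718


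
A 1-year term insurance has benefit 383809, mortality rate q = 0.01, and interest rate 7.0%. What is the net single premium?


NSP = benefit * q * v
v = 1/(1+i) = 0.934579
NSP = 383809 * 0.01 * 0.934579
= 3587.0


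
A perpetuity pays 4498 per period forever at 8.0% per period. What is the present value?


PV = PMT / i
= 4498 / 0.08
= 56225.0


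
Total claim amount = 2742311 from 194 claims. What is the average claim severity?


severity = total / number
= 2742311 / 194
= 14135.6237


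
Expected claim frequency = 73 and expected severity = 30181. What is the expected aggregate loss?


E[S] = E[N] * E[X]
= 73 * 30181
= 2.2032e+06


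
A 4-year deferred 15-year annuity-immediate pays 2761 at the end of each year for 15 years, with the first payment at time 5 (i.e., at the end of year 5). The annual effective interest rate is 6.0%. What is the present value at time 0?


PV at time 4 of the 15-year annuity-immediate:
a_n = 2761 * (1-(1+0.06)^(-15))/0.06 = 26815.5195
Discount back 4 years to time 0:
PV = 26815.5195 * (1+0.06)^(-4)
= 26815.5195 * 0.792094
= 21240.403


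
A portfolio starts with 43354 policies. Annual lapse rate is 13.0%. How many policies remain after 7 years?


remaining = initial * (1 - lapse)^years
= 43354 * (1 - 0.13)^7
= 43354 * 0.377255
= 16355.5044


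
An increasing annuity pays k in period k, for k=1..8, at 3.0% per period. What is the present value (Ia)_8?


(Ia)_n = sum_{k=1}^{n} k * v^k, v = 1/(1+i)
v = 0.970874
Sum computed term by term:
(Ia)_8 = 30.5003


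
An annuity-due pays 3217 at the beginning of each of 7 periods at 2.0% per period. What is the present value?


PV_due = PMT * (1-(1+i)^(-n))/i * (1+i)
PV_immediate = 20820.3953
PV_due = 20820.3953 * 1.02
= 21236.8032


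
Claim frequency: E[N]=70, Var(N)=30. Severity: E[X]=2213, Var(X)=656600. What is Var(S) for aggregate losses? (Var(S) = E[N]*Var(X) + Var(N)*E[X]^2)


Var(S) = E[N]*Var(X) + Var(N)*E[X]^2
= 70*656600 + 30*2213^2
= 45962000 + 146921070
= 1.9288e+08


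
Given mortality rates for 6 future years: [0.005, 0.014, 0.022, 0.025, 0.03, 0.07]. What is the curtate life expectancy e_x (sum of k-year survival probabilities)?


e_x = sum_{k=1}^{n} k_p_x
k_p_x values:
  1_p_x = 0.995
  2_p_x = 0.98107
  3_p_x = 0.959486
  4_p_x = 0.935499
  5_p_x = 0.907434
  6_p_x = 0.843914
e_x = 5.6224


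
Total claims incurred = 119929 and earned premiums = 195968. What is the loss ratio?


Loss ratio = claims / premiums
= 119929 / 195968
= 0.612


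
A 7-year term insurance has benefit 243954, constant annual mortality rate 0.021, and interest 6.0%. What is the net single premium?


NSP = benefit * sum_{k=0}^{n-1} k_p_x * q * v^(k+1)
With constant q=0.021, v=0.943396
Sum = 0.110641
NSP = 243954 * 0.110641
= 26991.3236


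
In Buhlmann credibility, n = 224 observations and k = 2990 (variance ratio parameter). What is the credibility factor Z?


Z = n / (n + k)
= 224 / (224 + 2990)
= 224 / 3214
= 0.0697


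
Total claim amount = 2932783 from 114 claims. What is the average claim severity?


severity = total / number
= 2932783 / 114
= 25726.1667


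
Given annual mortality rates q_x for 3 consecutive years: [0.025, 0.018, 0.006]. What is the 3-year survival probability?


p_k = 1 - q_k for each year
Survival = product of (1 - q_k)
= 0.975 * 0.982 * 0.994
= 0.9517


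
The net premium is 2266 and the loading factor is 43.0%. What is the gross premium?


Gross = net * (1 + loading)
= 2266 * (1 + 0.43)
= 2266 * 1.43
= 3240.38


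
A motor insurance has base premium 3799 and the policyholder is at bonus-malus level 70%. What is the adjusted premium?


adjusted = base * BM_level / 100
= 3799 * 70 / 100
= 3799 * 0.7
= 2659.3


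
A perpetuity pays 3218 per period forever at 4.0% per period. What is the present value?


PV = PMT / i
= 3218 / 0.04
= 80450.0


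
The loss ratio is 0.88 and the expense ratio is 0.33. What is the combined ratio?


Combined ratio = loss ratio + expense ratio
= 0.88 + 0.33
= 1.21


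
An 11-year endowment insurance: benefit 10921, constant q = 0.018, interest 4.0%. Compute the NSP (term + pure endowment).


Term component = 1586.397
Pure endowment = 11_p_x * v^11 * benefit = 0.818892 * 0.649581 * 10921 = 5809.2764
NSP = 7395.6734


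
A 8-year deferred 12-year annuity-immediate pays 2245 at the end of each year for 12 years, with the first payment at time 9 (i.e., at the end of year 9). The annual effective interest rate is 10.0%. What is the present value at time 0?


PV at time 8 of the 12-year annuity-immediate:
a_n = 2245 * (1-(1+0.1)^(-12))/0.1 = 15296.7381
Discount back 8 years to time 0:
PV = 15296.7381 * (1+0.1)^(-8)
= 15296.7381 * 0.466507
= 7136.0412


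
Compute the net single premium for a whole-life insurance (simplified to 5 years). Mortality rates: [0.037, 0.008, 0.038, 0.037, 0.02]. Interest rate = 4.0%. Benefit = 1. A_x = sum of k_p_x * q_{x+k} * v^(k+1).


v = 0.961538
Year 0: k_p_x=1.0, q=0.037, term=0.035577
Year 1: k_p_x=0.963, q=0.008, term=0.007123
Year 2: k_p_x=0.955296, q=0.038, term=0.032272
Year 3: k_p_x=0.918995, q=0.037, term=0.029066
Year 4: k_p_x=0.884992, q=0.02, term=0.014548
A_x = 0.1186


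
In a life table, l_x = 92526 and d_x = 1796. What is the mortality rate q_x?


q_x = d_x / l_x
= 1796 / 92526
= 0.0194


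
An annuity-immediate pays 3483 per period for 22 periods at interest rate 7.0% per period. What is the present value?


PV = PMT * (1 - (1+i)^(-n)) / i
= 3483 * (1 - (1+0.07)^(-22)) / 0.07
= 3483 * (1 - 0.225713) / 0.07
= 3483 * 11.06124
= 38526.3007


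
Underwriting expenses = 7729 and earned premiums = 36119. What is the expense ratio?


Expense ratio = expenses / premiums
= 7729 / 36119
= 0.214


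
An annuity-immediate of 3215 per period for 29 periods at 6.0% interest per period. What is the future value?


FV = PMT * ((1+i)^n - 1) / i
= 3215 * ((1.06)^29 - 1) / 0.06
= 3215 * (5.418388 - 1) / 0.06
= 236751.9516


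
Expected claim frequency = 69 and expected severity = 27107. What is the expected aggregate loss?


E[S] = E[N] * E[X]
= 69 * 27107
= 1.8704e+06


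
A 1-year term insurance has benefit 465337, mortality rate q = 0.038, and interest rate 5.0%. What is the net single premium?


NSP = benefit * q * v
v = 1/(1+i) = 0.952381
NSP = 465337 * 0.038 * 0.952381
= 16840.7676


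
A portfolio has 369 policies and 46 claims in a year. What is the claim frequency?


frequency = claims / policies
= 46 / 369
= 0.1247


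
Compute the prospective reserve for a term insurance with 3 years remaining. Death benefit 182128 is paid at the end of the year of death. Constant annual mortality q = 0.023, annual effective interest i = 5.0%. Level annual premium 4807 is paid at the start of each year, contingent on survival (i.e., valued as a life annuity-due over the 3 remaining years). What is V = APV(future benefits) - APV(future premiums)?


v = 1/(1+i) = 0.952381
APV(future benefits) per unit = sum_{k=0}^{2} k_p_x * q * v^(k+1) = 0.061251
APV(future benefits) = 182128 * 0.061251 = 11155.6052
Life annuity-due factor ä_{x:3} = sum_{k=0}^{2} k_p_x * v^k = 2.796262
APV(future premiums) = 4807 * 2.796262 = 13441.6321
V = 11155.6052 - 13441.6321
= -2286.0268


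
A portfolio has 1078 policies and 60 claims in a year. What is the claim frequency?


frequency = claims / policies
= 60 / 1078
= 0.0557


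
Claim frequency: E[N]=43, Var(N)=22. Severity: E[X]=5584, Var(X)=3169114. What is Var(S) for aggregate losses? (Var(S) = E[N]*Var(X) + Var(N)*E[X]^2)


Var(S) = E[N]*Var(X) + Var(N)*E[X]^2
= 43*3169114 + 22*5584^2
= 136271902 + 685983232
= 8.2226e+08


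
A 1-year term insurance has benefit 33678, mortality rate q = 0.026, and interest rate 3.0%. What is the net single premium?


NSP = benefit * q * v
v = 1/(1+i) = 0.970874
NSP = 33678 * 0.026 * 0.970874
= 850.1243


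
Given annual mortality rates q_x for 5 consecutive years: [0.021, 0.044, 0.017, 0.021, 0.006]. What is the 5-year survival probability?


p_k = 1 - q_k for each year
Survival = product of (1 - q_k)
= 0.979 * 0.956 * 0.983 * 0.979 * 0.994
= 0.8953


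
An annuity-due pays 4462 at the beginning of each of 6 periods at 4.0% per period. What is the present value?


PV_due = PMT * (1-(1+i)^(-n))/i * (1+i)
PV_immediate = 23390.4147
PV_due = 23390.4147 * 1.04
= 24326.0312


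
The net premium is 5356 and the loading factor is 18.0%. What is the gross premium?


Gross = net * (1 + loading)
= 5356 * (1 + 0.18)
= 5356 * 1.18
= 6320.08


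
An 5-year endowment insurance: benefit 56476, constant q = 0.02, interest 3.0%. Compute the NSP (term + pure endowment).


Term component = 4975.987
Pure endowment = 5_p_x * v^5 * benefit = 0.903921 * 0.862609 * 56476 = 44036.0326
NSP = 49012.0196


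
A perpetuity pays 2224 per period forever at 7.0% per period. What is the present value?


PV = PMT / i
= 2224 / 0.07
= 31771.4286


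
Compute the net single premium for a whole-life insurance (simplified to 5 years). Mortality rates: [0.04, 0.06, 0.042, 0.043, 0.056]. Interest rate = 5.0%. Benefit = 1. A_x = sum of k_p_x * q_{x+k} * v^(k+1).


v = 0.952381
Year 0: k_p_x=1.0, q=0.04, term=0.038095
Year 1: k_p_x=0.96, q=0.06, term=0.052245
Year 2: k_p_x=0.9024, q=0.042, term=0.03274
Year 3: k_p_x=0.864499, q=0.043, term=0.030583
Year 4: k_p_x=0.827326, q=0.056, term=0.036301
A_x = 0.19


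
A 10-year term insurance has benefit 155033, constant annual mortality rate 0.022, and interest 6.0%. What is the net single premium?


NSP = benefit * sum_{k=0}^{n-1} k_p_x * q * v^(k+1)
With constant q=0.022, v=0.943396
Sum = 0.14836
NSP = 155033 * 0.14836
= 23000.6456


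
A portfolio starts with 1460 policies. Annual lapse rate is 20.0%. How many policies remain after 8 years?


remaining = initial * (1 - lapse)^years
= 1460 * (1 - 0.2)^8
= 1460 * 0.167772
= 244.9474


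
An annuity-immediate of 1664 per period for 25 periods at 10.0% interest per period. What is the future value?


FV = PMT * ((1+i)^n - 1) / i
= 1664 * ((1.1)^25 - 1) / 0.1
= 1664 * (10.834706 - 1) / 0.1
= 163649.5069


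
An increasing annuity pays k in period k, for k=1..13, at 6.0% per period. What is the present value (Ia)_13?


(Ia)_n = sum_{k=1}^{n} k * v^k, v = 1/(1+i)
v = 0.943396
Sum computed term by term:
(Ia)_13 = 54.8156


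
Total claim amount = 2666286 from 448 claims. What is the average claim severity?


severity = total / number
= 2666286 / 448
= 5951.5312


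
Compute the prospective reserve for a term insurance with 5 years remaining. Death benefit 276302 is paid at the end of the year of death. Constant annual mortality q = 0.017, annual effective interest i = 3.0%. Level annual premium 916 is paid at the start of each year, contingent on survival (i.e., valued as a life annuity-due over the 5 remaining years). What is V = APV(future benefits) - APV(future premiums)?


v = 1/(1+i) = 0.970874
APV(future benefits) per unit = sum_{k=0}^{4} k_p_x * q * v^(k+1) = 0.075329
APV(future benefits) = 276302 * 0.075329 = 20813.5048
Life annuity-due factor ä_{x:5} = sum_{k=0}^{4} k_p_x * v^k = 4.564041
APV(future premiums) = 916 * 4.564041 = 4180.6611
V = 20813.5048 - 4180.6611
= 16632.8437


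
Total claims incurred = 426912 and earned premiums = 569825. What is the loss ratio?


Loss ratio = claims / premiums
= 426912 / 569825
= 0.7492


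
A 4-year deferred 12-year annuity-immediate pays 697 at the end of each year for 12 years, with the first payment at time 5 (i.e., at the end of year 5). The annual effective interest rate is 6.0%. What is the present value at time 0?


PV at time 4 of the 12-year annuity-immediate:
a_n = 697 * (1-(1+0.06)^(-12))/0.06 = 5843.5392
Discount back 4 years to time 0:
PV = 5843.5392 * (1+0.06)^(-4)
= 5843.5392 * 0.792094
= 4628.6304


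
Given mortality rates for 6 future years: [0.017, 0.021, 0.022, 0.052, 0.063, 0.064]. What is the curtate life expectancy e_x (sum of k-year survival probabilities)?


e_x = sum_{k=1}^{n} k_p_x
k_p_x values:
  1_p_x = 0.983
  2_p_x = 0.962357
  3_p_x = 0.941185
  4_p_x = 0.892244
  5_p_x = 0.836032
  6_p_x = 0.782526
e_x = 5.3973


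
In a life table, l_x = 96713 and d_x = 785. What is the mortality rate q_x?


q_x = d_x / l_x
= 785 / 96713
= 0.0081


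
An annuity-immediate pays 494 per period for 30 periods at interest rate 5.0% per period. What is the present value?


PV = PMT * (1 - (1+i)^(-n)) / i
= 494 * (1 - (1+0.05)^(-30)) / 0.05
= 494 * (1 - 0.231377) / 0.05
= 494 * 15.372451
= 7593.9908


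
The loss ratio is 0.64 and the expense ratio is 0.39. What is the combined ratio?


Combined ratio = loss ratio + expense ratio
= 0.64 + 0.39
= 1.03


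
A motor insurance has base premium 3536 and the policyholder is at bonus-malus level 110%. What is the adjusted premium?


adjusted = base * BM_level / 100
= 3536 * 110 / 100
= 3536 * 1.1
= 3889.6


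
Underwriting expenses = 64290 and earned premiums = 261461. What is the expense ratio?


Expense ratio = expenses / premiums
= 64290 / 261461
= 0.2459


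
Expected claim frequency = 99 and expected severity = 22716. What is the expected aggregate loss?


E[S] = E[N] * E[X]
= 99 * 22716
= 2.2489e+06


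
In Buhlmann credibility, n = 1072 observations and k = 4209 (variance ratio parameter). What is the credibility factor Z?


Z = n / (n + k)
= 1072 / (1072 + 4209)
= 1072 / 5281
= 0.203


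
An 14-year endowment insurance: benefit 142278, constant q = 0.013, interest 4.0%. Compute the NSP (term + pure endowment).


Term component = 18118.8926
Pure endowment = 14_p_x * v^14 * benefit = 0.832607 * 0.577475 * 142278 = 68408.6687
NSP = 86527.5613


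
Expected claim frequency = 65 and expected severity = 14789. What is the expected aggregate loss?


E[S] = E[N] * E[X]
= 65 * 14789
= 961285


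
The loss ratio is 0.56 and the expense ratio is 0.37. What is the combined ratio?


Combined ratio = loss ratio + expense ratio
= 0.56 + 0.37
= 0.93


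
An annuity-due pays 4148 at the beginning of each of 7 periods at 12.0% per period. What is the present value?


PV_due = PMT * (1-(1+i)^(-n))/i * (1+i)
PV_immediate = 18930.4621
PV_due = 18930.4621 * 1.12
= 21202.1176


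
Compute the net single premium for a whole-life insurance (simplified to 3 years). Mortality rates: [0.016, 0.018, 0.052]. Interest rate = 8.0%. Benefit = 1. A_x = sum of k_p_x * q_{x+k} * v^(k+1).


v = 0.925926
Year 0: k_p_x=1.0, q=0.016, term=0.014815
Year 1: k_p_x=0.984, q=0.018, term=0.015185
Year 2: k_p_x=0.966288, q=0.052, term=0.039888
A_x = 0.0699


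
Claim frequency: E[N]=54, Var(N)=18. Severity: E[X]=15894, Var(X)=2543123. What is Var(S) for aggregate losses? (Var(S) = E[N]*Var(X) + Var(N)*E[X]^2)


Var(S) = E[N]*Var(X) + Var(N)*E[X]^2
= 54*2543123 + 18*15894^2
= 137328642 + 4547146248
= 4.6845e+09


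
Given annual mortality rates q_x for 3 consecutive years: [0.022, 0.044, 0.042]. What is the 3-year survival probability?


p_k = 1 - q_k for each year
Survival = product of (1 - q_k)
= 0.978 * 0.956 * 0.958
= 0.8957


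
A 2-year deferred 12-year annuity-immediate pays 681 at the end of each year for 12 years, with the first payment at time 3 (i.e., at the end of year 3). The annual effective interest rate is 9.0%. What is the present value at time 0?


PV at time 2 of the 12-year annuity-immediate:
a_n = 681 * (1-(1+0.09)^(-12))/0.09 = 4876.4539
Discount back 2 years to time 0:
PV = 4876.4539 * (1+0.09)^(-2)
= 4876.4539 * 0.84168
= 4104.4137


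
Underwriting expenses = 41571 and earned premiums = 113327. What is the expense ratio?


Expense ratio = expenses / premiums
= 41571 / 113327
= 0.3668


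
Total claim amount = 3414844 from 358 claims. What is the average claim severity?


severity = total / number
= 3414844 / 358
= 9538.6704


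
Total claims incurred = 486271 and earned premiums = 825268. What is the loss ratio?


Loss ratio = claims / premiums
= 486271 / 825268
= 0.5892


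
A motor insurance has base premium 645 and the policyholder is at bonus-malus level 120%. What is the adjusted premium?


adjusted = base * BM_level / 100
= 645 * 120 / 100
= 645 * 1.2
= 774.0


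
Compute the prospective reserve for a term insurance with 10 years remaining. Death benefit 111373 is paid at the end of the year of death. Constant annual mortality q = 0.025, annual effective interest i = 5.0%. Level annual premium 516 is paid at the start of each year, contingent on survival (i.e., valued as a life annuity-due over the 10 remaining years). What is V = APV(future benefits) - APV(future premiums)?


v = 1/(1+i) = 0.952381
APV(future benefits) per unit = sum_{k=0}^{9} k_p_x * q * v^(k+1) = 0.174467
APV(future benefits) = 111373 * 0.174467 = 19430.9116
Life annuity-due factor ä_{x:10} = sum_{k=0}^{9} k_p_x * v^k = 7.327613
APV(future premiums) = 516 * 7.327613 = 3781.0485
V = 19430.9116 - 3781.0485
= 15649.8631


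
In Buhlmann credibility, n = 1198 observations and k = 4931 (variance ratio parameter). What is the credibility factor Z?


Z = n / (n + k)
= 1198 / (1198 + 4931)
= 1198 / 6129
= 0.1955


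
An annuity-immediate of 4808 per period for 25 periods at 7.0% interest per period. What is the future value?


FV = PMT * ((1+i)^n - 1) / i
= 4808 * ((1.07)^25 - 1) / 0.07
= 4808 * (5.427433 - 1) / 0.07
= 304101.3733


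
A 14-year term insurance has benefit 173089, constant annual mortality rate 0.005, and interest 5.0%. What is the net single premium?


NSP = benefit * sum_{k=0}^{n-1} k_p_x * q * v^(k+1)
With constant q=0.005, v=0.952381
Sum = 0.048105
NSP = 173089 * 0.048105
= 8326.532


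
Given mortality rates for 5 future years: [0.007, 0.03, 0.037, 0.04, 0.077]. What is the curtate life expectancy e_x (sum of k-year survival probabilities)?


e_x = sum_{k=1}^{n} k_p_x
k_p_x values:
  1_p_x = 0.993
  2_p_x = 0.96321
  3_p_x = 0.927571
  4_p_x = 0.890468
  5_p_x = 0.821902
e_x = 4.5962


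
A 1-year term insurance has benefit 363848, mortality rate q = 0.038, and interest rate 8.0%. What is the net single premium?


NSP = benefit * q * v
v = 1/(1+i) = 0.925926
NSP = 363848 * 0.038 * 0.925926
= 12802.0593


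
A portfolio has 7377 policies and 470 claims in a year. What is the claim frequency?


frequency = claims / policies
= 470 / 7377
= 0.0637


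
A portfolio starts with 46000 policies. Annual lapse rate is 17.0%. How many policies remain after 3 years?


remaining = initial * (1 - lapse)^years
= 46000 * (1 - 0.17)^3
= 46000 * 0.571787
= 26302.202


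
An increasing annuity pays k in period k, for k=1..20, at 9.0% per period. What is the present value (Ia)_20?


(Ia)_n = sum_{k=1}^{n} k * v^k, v = 1/(1+i)
v = 0.917431
Sum computed term by term:
(Ia)_20 = 70.9055


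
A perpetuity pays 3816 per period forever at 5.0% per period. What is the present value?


PV = PMT / i
= 3816 / 0.05
= 76320.0
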